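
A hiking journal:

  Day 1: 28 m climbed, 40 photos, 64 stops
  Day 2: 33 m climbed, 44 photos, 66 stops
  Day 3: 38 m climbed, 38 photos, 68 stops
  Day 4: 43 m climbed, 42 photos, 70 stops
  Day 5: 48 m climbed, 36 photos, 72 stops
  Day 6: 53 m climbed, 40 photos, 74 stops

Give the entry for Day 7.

For the m climbed, +5 each step: 28, 33, 38, 43, 48, 53 → 58.
Photos: alternating steps +4, −6, +4, −6, …; 40, 44, 38, 42, 36, 40 → 34.
Stops: 64, 66, 68, 70, 72, 74 → 76 (+2 each step).
So the next row is 58 m climbed, 34 photos, 76 stops.

58 m climbed, 34 photos, 76 stops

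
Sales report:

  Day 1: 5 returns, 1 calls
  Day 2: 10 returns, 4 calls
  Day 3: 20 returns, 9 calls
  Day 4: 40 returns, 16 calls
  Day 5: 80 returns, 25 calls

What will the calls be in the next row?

Calls: perfect squares: 1², 2², 3², …; 1, 4, 9, 16, 25 → 36.

36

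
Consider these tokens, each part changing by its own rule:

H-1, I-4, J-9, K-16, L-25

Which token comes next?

Letter: letters move forward 1 place in the alphabet; H, I, J, K, L → M.
Second component — perfect squares: 1², 2², 3², …: 1, 4, 9, 16, 25 → 36.
So the next token is M-36.

M-36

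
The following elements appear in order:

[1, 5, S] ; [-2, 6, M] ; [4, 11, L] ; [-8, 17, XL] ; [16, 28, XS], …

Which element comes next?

[-32, 45, S]

First component: ×(-2) each step, so 1, -2, 4, -8, 16 → -32.
Second component: each term is the sum of the two before it; 5, 6, 11, 17, 28 → 45.
Size: S, M, L, XL, XS → S (runs through clothing sizes XS→XL).
Putting it together: [-32, 45, S].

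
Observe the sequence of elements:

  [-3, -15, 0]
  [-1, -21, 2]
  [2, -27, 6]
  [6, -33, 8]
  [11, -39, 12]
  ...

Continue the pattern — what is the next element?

[17, -45, 14]

For the first slot, differences are 2, 3, 4, … (increasing by 1 each time): -3, -1, 2, 6, 11 → 17.
For the second slot, −6 each step: -15, -21, -27, -33, -39 → -45.
For the third slot, alternating steps +2, +4, +2, +4, …: 0, 2, 6, 8, 12 → 14.
Combining the parts gives [17, -45, 14].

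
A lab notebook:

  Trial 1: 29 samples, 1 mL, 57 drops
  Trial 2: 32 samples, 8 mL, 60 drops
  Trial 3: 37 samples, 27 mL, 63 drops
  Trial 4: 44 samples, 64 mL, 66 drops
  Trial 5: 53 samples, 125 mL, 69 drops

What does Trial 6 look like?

Samples goes 29, 32, 37, 44, 53 → 64 (differences are 3, 5, 7, … (increasing by 2 each time)).
ML: perfect cubes: 1³, 2³, 3³, …; 1, 8, 27, 64, 125 → 216.
Drops: +3 each step, so 57, 60, 63, 66, 69 → 72.
Putting it together: 64 samples, 216 mL, 72 drops.

64 samples, 216 mL, 72 drops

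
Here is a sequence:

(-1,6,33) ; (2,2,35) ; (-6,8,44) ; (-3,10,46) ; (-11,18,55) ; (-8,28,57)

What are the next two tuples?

First coordinate: -1, 2, -6, -3, -11, -8 → -16 → -13 (alternating steps +3, −8, +3, −8, …).
For the second coordinate, each term is the sum of the two before it: 6, 2, 8, 10, 18, 28 → 46 → 74.
Third coordinate — alternating steps +2, +9, +2, +9, …: 33, 35, 44, 46, 55, 57 → 66 → 68.
So the next two tuples are (-16,46,66) and (-13,74,68).

(-16,46,66), (-13,74,68)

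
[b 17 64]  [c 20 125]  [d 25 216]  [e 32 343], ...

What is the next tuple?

For the letter, letters move forward 1 place in the alphabet: b, c, d, e → f.
Second part — differences are 3, 5, 7, … (increasing by 2 each time): 17, 20, 25, 32 → 41.
For the third part, perfect cubes: 4³, 5³, 6³, …: 64, 125, 216, 343 → 512.
So the next tuple is [f 41 512].

[f 41 512]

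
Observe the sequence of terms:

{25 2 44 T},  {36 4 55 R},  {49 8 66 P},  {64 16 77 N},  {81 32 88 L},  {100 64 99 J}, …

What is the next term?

First value: 25, 36, 49, 64, 81, 100 → 121 (perfect squares: 5², 6², 7², …).
Second value: 2, 4, 8, 16, 32, 64 → 128 (×2 each step).
Third value: 44, 55, 66, 77, 88, 99 → 110 (+11 each step).
Letter: T, R, P, N, L, J → H (letters move back 2 places in the alphabet).
So the next term is {121 128 110 H}.

{121 128 110 H}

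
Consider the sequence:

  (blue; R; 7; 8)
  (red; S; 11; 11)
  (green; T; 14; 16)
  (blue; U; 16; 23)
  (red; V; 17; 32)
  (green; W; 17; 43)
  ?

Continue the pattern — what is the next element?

(blue; X; 16; 56)

Colour goes blue, red, green, blue, red, green → blue (repeats blue → red → green).
For the letter, letters move forward 1 place in the alphabet: R, S, T, U, V, W → X.
Third coordinate goes 7, 11, 14, 16, 17, 17 → 16 (differences are 4, 3, 2, … (decreasing by 1 each time)).
Fourth coordinate — differences are 3, 5, 7, … (increasing by 2 each time): 8, 11, 16, 23, 32, 43 → 56.
So the next element is (blue; X; 16; 56).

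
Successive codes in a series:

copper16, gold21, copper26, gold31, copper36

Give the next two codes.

gold41, copper46

Metal: alternates copper ↔ gold; copper, gold, copper, gold, copper → gold → copper.
For the second component, +5 each step: 16, 21, 26, 31, 36 → 41 → 46.
So the next two codes are gold41 and copper46.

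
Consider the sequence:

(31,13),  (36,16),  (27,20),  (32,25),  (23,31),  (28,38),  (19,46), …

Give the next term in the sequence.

(24,55)

First value — alternating steps +5, −9, +5, −9, …: 31, 36, 27, 32, 23, 28, 19 → 24.
Second value: differences are 3, 4, 5, … (increasing by 1 each time); 13, 16, 20, 25, 31, 38, 46 → 55.
Combining the parts gives (24,55).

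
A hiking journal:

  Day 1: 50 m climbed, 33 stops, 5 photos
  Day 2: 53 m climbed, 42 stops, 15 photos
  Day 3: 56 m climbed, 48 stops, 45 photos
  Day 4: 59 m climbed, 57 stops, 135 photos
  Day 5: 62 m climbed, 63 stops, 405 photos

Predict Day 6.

65 m climbed, 72 stops, 1215 photos

M climbed: +3 each step; 50, 53, 56, 59, 62 → 65.
Stops: 33, 42, 48, 57, 63 → 72 (alternating steps +9, +6, +9, +6, …).
Photos goes 5, 15, 45, 135, 405 → 1215 (×3 each step).
Combining the parts gives 65 m climbed, 72 stops, 1215 photos.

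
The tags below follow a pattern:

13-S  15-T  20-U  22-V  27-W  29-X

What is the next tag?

34-Y

First component — alternating steps +2, +5, +2, +5, …: 13, 15, 20, 22, 27, 29 → 34.
Letter — letters move forward 1 place in the alphabet: S, T, U, V, W, X → Y.
Combining the parts gives 34-Y.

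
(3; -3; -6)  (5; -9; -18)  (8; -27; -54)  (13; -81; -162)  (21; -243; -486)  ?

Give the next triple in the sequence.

(34; -729; -1458)

For the first part, each term is the sum of the two before it: 3, 5, 8, 13, 21 → 34.
Second part — ×3 each step: -3, -9, -27, -81, -243 → -729.
For the third part, always 2 × the second part: -6, -18, -54, -162, -486 → -1458.
So the next triple is (34; -729; -1458).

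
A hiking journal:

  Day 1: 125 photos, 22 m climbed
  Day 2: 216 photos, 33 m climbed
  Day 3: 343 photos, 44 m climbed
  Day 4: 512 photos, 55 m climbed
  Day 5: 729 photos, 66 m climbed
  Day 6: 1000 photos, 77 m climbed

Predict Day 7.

Photos — perfect cubes: 5³, 6³, 7³, …: 125, 216, 343, 512, 729, 1000 → 1331.
For the m climbed, +11 each step: 22, 33, 44, 55, 66, 77 → 88.
Combining the parts gives 1331 photos, 88 m climbed.

1331 photos, 88 m climbed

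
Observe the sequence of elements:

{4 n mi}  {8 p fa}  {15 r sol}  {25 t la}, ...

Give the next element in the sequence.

First component: differences are 4, 7, 10, … (increasing by 3 each time); 4, 8, 15, 25 → 38.
Letter: letters move forward 2 places in the alphabet; n, p, r, t → v.
Note: mi, fa, sol, la → ti (runs through the solfège scale do→ti).
Combining the parts gives {38 v ti}.

{38 v ti}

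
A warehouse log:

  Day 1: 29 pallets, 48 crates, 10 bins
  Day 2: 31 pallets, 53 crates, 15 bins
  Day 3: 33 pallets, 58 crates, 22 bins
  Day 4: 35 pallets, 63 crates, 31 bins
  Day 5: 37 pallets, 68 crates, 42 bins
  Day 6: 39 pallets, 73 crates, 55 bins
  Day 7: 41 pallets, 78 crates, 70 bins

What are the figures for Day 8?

43 pallets, 83 crates, 87 bins

Pallets: 29, 31, 33, 35, 37, 39, 41 → 43 (+2 each step).
For the crates, +5 each step: 48, 53, 58, 63, 68, 73, 78 → 83.
Bins — differences are 5, 7, 9, … (increasing by 2 each time): 10, 15, 22, 31, 42, 55, 70 → 87.
Putting it together: 43 pallets, 83 crates, 87 bins.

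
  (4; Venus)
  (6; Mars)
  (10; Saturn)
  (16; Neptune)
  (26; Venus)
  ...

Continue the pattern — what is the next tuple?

First part — each term is the sum of the two before it: 4, 6, 10, 16, 26 → 42.
Planet: repeats Venus → Mars → Saturn → Neptune; Venus, Mars, Saturn, Neptune, Venus → Mars.
Putting it together: (42; Mars).

(42; Mars)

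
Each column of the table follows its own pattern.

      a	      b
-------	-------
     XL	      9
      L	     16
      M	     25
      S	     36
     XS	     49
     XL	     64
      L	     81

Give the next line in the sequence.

M  100

Column a — repeats XL → L → M → S → XS: XL, L, M, S, XS, XL, L → M.
Column b goes 9, 16, 25, 36, 49, 64, 81 → 100 (perfect squares: 3², 4², 5², …).
Combining the parts gives M  100.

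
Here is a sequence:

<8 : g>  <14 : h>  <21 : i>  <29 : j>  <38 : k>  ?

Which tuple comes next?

First slot goes 8, 14, 21, 29, 38 → 48 (differences are 6, 7, 8, … (increasing by 1 each time)).
For the letter, letters move forward 1 place in the alphabet: g, h, i, j, k → l.
So the next tuple is <48 : l>.

<48 : l>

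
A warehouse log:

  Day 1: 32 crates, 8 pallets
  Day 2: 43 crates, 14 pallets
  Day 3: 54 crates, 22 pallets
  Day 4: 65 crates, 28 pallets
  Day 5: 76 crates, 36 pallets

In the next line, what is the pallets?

Crates: +11 each step; 32, 43, 54, 65, 76 → 87.
Pallets: alternating steps +6, +8, +6, +8, …, so 8, 14, 22, 28, 36 → 42.

42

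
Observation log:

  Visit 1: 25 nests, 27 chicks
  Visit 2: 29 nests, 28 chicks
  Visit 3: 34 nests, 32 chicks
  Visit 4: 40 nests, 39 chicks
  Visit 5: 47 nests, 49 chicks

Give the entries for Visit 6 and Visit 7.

55 nests, 62 chicks; 64 nests, 78 chicks

Nests goes 25, 29, 34, 40, 47 → 55 → 64 (differences are 4, 5, 6, … (increasing by 1 each time)).
Chicks goes 27, 28, 32, 39, 49 → 62 → 78 (differences are 1, 4, 7, … (increasing by 3 each time)).
So the next two records are 55 nests, 62 chicks and 64 nests, 78 chicks.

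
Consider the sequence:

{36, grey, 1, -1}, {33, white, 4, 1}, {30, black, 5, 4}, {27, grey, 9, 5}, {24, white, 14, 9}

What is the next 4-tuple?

{21, black, 23, 14}

First coordinate — −3 each step: 36, 33, 30, 27, 24 → 21.
Shade — repeats grey → white → black: grey, white, black, grey, white → black.
Third coordinate: each term is the sum of the two before it, so 1, 4, 5, 9, 14 → 23.
Fourth coordinate: always the previous value of the third coordinate, so -1, 1, 4, 5, 9 → 14.
Combining the parts gives {21, black, 23, 14}.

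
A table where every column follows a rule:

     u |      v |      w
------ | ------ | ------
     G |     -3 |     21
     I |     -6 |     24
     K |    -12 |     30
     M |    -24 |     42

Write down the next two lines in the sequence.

Column u goes G, I, K, M → O → Q (letters move forward 2 places in the alphabet).
Column v — ×2 each step: -3, -6, -12, -24 → -48 → -96.
For the column w, together with the column v always sums to 18: 21, 24, 30, 42 → 66 → 114.
So the next two lines are O  -48  66 and Q  -96  114.

O  -48  66; Q  -96  114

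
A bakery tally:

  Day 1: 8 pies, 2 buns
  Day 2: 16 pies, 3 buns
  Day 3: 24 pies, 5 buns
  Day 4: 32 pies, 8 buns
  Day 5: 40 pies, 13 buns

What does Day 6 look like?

For the pies, +8 each step: 8, 16, 24, 32, 40 → 48.
Buns goes 2, 3, 5, 8, 13 → 21 (each term is the sum of the two before it).
Putting it together: 48 pies, 21 buns.

48 pies, 21 buns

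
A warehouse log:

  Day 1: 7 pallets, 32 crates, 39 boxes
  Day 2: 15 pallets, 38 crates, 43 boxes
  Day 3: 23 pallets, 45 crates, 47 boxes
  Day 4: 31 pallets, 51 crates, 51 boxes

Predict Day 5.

39 pallets, 58 crates, 55 boxes

For the pallets, +8 each step: 7, 15, 23, 31 → 39.
Crates: alternating steps +6, +7, +6, +7, …, so 32, 38, 45, 51 → 58.
For the boxes, +4 each step: 39, 43, 47, 51 → 55.
Putting it together: 39 pallets, 58 crates, 55 boxes.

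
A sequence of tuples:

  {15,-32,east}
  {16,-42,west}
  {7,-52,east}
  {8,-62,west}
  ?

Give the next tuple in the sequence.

{-1,-72,east}

First slot goes 15, 16, 7, 8 → -1 (alternating steps +1, −9, +1, −9, …).
For the second slot, −10 each step: -32, -42, -52, -62 → -72.
Direction: alternates east ↔ west, so east, west, east, west → east.
Putting it together: {-1,-72,east}.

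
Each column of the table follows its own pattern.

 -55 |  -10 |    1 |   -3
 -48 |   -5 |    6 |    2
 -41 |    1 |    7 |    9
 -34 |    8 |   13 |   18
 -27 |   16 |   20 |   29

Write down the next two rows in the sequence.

-20  25  33  42; -13  35  53  57

First component: +7 each step, so -55, -48, -41, -34, -27 → -20 → -13.
Second component: -10, -5, 1, 8, 16 → 25 → 35 (differences are 5, 6, 7, … (increasing by 1 each time)).
Third component: each term is the sum of the two before it, so 1, 6, 7, 13, 20 → 33 → 53.
Fourth component: -3, 2, 9, 18, 29 → 42 → 57 (differences are 5, 7, 9, … (increasing by 2 each time)).
So the next two rows are -20  25  33  42 and -13  35  53  57.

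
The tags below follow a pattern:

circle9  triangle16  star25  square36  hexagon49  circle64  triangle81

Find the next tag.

Shape goes circle, triangle, star, square, hexagon, circle, triangle → star (repeats circle → triangle → star → square → hexagon).
Second component goes 9, 16, 25, 36, 49, 64, 81 → 100 (perfect squares: 3², 4², 5², …).
Putting it together: star100.

star100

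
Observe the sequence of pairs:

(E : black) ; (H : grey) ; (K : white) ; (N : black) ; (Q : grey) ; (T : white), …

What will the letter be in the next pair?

W

Letter: letters move forward 3 places in the alphabet, so E, H, K, N, Q, T → W.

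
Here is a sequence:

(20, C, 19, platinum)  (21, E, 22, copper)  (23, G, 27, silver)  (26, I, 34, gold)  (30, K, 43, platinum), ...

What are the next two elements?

(35, M, 54, copper), (41, O, 67, silver)

First component — differences are 1, 2, 3, … (increasing by 1 each time): 20, 21, 23, 26, 30 → 35 → 41.
Letter: letters move forward 2 places in the alphabet; C, E, G, I, K → M → O.
Third component: differences are 3, 5, 7, … (increasing by 2 each time), so 19, 22, 27, 34, 43 → 54 → 67.
Metal: platinum, copper, silver, gold, platinum → copper → silver (repeats platinum → copper → silver → gold).
So the next two elements are (35, M, 54, copper) and (41, O, 67, silver).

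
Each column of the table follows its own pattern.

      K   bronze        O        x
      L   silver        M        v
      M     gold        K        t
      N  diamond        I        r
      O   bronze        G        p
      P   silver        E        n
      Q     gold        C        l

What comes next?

R  diamond  A  j

For the first letter, letters move forward 1 place in the alphabet: K, L, M, N, O, P, Q → R.
Rank: repeats bronze → silver → gold → diamond, so bronze, silver, gold, diamond, bronze, silver, gold → diamond.
Second letter goes O, M, K, I, G, E, C → A (letters move back 2 places in the alphabet).
Third letter: letters move back 2 places in the alphabet, so x, v, t, r, p, n, l → j.
Combining the parts gives R  diamond  A  j.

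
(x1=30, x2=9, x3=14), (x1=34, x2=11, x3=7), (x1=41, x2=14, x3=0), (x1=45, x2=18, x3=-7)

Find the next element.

(x1=52, x2=23, x3=-14)

X1 goes 30, 34, 41, 45 → 52 (alternating steps +4, +7, +4, +7, …).
For the x2, differences are 2, 3, 4, … (increasing by 1 each time): 9, 11, 14, 18 → 23.
X3: −7 each step; 14, 7, 0, -7 → -14.
Putting it together: (x1=52, x2=23, x3=-14).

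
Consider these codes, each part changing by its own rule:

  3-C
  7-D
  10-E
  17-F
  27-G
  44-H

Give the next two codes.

First component goes 3, 7, 10, 17, 27, 44 → 71 → 115 (each term is the sum of the two before it).
For the letter, letters move forward 1 place in the alphabet: C, D, E, F, G, H → I → J.
Putting the parts together: 71-I and then 115-J.

71-I, 115-J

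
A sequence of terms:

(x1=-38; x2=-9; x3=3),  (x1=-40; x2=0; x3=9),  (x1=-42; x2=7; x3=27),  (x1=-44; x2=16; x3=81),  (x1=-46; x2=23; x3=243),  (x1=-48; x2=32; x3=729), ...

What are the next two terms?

(x1=-50; x2=39; x3=2187), (x1=-52; x2=48; x3=6561)

X1: −2 each step; -38, -40, -42, -44, -46, -48 → -50 → -52.
X2 — alternating steps +9, +7, +9, +7, …: -9, 0, 7, 16, 23, 32 → 39 → 48.
For the x3, ×3 each step: 3, 9, 27, 81, 243, 729 → 2187 → 6561.
So the next two terms are (x1=-50; x2=39; x3=2187) and (x1=-52; x2=48; x3=6561).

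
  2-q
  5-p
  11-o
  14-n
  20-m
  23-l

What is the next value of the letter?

k

Letter: letters move back 1 place in the alphabet; q, p, o, n, m, l → k.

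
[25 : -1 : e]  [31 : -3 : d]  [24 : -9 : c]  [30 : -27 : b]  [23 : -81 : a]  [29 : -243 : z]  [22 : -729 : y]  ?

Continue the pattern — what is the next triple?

For the first value, alternating steps +6, −7, +6, −7, …: 25, 31, 24, 30, 23, 29, 22 → 28.
Second value — ×3 each step: -1, -3, -9, -27, -81, -243, -729 → -2187.
Letter: letters move back 1 place in the alphabet, wrapping A→Z, so e, d, c, b, a, z, y → x.
Putting it together: [28 : -2187 : x].

[28 : -2187 : x]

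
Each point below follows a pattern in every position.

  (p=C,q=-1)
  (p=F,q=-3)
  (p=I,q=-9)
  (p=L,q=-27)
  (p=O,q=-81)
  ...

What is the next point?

(p=R,q=-243)

P: C, F, I, L, O → R (letters move forward 3 places in the alphabet).
Q: ×3 each step; -1, -3, -9, -27, -81 → -243.
So the next point is (p=R,q=-243).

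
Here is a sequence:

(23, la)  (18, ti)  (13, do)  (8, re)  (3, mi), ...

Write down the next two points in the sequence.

First entry: −5 each step; 23, 18, 13, 8, 3 → -2 → -7.
For the note, runs through the solfège scale do→ti: la, ti, do, re, mi → fa → sol.
So the next two points are (-2, fa) and (-7, sol).

(-2, fa), (-7, sol)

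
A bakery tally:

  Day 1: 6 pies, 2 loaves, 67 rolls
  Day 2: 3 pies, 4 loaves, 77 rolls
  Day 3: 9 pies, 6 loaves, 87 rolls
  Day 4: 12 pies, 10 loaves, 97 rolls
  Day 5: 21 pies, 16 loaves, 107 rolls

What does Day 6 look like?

33 pies, 26 loaves, 117 rolls

Pies — each term is the sum of the two before it: 6, 3, 9, 12, 21 → 33.
Loaves: each term is the sum of the two before it; 2, 4, 6, 10, 16 → 26.
Rolls — +10 each step: 67, 77, 87, 97, 107 → 117.
Combining the parts gives 33 pies, 26 loaves, 117 rolls.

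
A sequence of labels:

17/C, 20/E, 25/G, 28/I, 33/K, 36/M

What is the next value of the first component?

41

First component: alternating steps +3, +5, +3, +5, …, so 17, 20, 25, 28, 33, 36 → 41.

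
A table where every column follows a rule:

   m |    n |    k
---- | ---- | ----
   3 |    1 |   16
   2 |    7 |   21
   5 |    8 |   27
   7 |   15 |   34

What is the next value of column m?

12

Column m: each term is the sum of the two before it, so 3, 2, 5, 7 → 12.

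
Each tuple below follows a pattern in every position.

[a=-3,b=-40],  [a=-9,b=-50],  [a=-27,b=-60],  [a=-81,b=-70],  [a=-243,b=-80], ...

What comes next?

A: -3, -9, -27, -81, -243 → -729 (×3 each step).
For the b, −10 each step: -40, -50, -60, -70, -80 → -90.
So the next tuple is [a=-729,b=-90].

[a=-729,b=-90]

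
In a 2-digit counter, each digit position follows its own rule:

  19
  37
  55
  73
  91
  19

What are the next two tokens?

37, 55

First digit — +2 each step, mod 10: 1, 3, 5, 7, 9, 1 → 3 → 5.
Second digit: −2 each step, mod 10; 9, 7, 5, 3, 1, 9 → 7 → 5.
So the next two tokens are 37 and 55.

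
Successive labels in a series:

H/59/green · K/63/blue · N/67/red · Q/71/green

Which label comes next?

Letter goes H, K, N, Q → T (letters move forward 3 places in the alphabet).
Second component: +4 each step; 59, 63, 67, 71 → 75.
For the colour, repeats green → blue → red: green, blue, red, green → blue.
Putting it together: T/75/blue.

T/75/blue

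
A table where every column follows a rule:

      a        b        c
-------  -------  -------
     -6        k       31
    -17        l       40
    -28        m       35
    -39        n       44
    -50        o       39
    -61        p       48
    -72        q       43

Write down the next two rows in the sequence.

Column a — −11 each step: -6, -17, -28, -39, -50, -61, -72 → -83 → -94.
Column b: k, l, m, n, o, p, q → r → s (letters move forward 1 place in the alphabet).
Column c — alternating steps +9, −5, +9, −5, …: 31, 40, 35, 44, 39, 48, 43 → 52 → 47.
So the next two rows are -83  r  52 and -94  s  47.

-83  r  52; -94  s  47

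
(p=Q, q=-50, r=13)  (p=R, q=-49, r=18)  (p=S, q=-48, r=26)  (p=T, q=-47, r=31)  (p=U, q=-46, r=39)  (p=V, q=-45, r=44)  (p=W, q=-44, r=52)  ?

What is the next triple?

For the p, letters move forward 1 place in the alphabet: Q, R, S, T, U, V, W → X.
Q goes -50, -49, -48, -47, -46, -45, -44 → -43 (+1 each step).
R goes 13, 18, 26, 31, 39, 44, 52 → 57 (alternating steps +5, +8, +5, +8, …).
So the next triple is (p=X, q=-43, r=57).

(p=X, q=-43, r=57)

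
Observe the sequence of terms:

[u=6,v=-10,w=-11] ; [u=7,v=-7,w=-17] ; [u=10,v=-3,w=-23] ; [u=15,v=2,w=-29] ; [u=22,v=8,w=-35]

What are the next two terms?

[u=31,v=15,w=-41], [u=42,v=23,w=-47]

U goes 6, 7, 10, 15, 22 → 31 → 42 (differences are 1, 3, 5, … (increasing by 2 each time)).
V goes -10, -7, -3, 2, 8 → 15 → 23 (differences are 3, 4, 5, … (increasing by 1 each time)).
W: −6 each step; -11, -17, -23, -29, -35 → -41 → -47.
Putting the parts together: [u=31,v=15,w=-41] and then [u=42,v=23,w=-47].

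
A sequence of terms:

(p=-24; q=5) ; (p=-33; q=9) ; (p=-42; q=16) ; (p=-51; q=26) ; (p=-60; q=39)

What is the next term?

(p=-69; q=55)

P — −9 each step: -24, -33, -42, -51, -60 → -69.
Q goes 5, 9, 16, 26, 39 → 55 (differences are 4, 7, 10, … (increasing by 3 each time)).
So the next term is (p=-69; q=55).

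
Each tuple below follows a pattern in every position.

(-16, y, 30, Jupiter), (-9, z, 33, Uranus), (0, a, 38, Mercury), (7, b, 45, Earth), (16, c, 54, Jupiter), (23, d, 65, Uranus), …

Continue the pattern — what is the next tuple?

First part: alternating steps +7, +9, +7, +9, …, so -16, -9, 0, 7, 16, 23 → 32.
For the letter, letters move forward 1 place in the alphabet, wrapping Z→A: y, z, a, b, c, d → e.
For the third part, differences are 3, 5, 7, … (increasing by 2 each time): 30, 33, 38, 45, 54, 65 → 78.
For the planet, repeats Jupiter → Uranus → Mercury → Earth: Jupiter, Uranus, Mercury, Earth, Jupiter, Uranus → Mercury.
Combining the parts gives (32, e, 78, Mercury).

(32, e, 78, Mercury)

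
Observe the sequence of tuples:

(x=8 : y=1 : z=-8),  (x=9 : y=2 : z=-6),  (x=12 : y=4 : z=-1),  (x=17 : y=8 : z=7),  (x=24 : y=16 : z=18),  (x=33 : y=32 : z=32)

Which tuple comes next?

(x=44 : y=64 : z=49)

For the x, differences are 1, 3, 5, … (increasing by 2 each time): 8, 9, 12, 17, 24, 33 → 44.
Y: ×2 each step; 1, 2, 4, 8, 16, 32 → 64.
Z: differences are 2, 5, 8, … (increasing by 3 each time), so -8, -6, -1, 7, 18, 32 → 49.
So the next tuple is (x=44 : y=64 : z=49).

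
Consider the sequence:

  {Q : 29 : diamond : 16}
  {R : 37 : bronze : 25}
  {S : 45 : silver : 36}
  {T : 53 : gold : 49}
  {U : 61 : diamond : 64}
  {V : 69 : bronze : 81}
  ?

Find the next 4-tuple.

{W : 77 : silver : 100}

For the letter, letters move forward 1 place in the alphabet: Q, R, S, T, U, V → W.
Second slot goes 29, 37, 45, 53, 61, 69 → 77 (+8 each step).
Rank goes diamond, bronze, silver, gold, diamond, bronze → silver (repeats diamond → bronze → silver → gold).
Fourth slot: 16, 25, 36, 49, 64, 81 → 100 (perfect squares: 4², 5², 6², …).
Putting it together: {W : 77 : silver : 100}.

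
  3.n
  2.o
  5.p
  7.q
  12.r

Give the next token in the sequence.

19.s

For the first component, each term is the sum of the two before it: 3, 2, 5, 7, 12 → 19.
Letter: letters move forward 1 place in the alphabet, so n, o, p, q, r → s.
Putting it together: 19.s.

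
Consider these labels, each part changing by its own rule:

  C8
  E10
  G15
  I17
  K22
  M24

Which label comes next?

O29

Letter — letters move forward 2 places in the alphabet: C, E, G, I, K, M → O.
Second component: alternating steps +2, +5, +2, +5, …, so 8, 10, 15, 17, 22, 24 → 29.
So the next label is O29.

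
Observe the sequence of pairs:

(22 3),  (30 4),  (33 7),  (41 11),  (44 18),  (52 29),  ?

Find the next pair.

First value goes 22, 30, 33, 41, 44, 52 → 55 (alternating steps +8, +3, +8, +3, …).
Second value: each term is the sum of the two before it; 3, 4, 7, 11, 18, 29 → 47.
So the next pair is (55 47).

(55 47)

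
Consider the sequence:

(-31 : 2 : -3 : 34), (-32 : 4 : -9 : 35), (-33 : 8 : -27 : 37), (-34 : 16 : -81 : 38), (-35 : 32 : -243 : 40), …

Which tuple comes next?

First component: −1 each step, so -31, -32, -33, -34, -35 → -36.
Second component: ×2 each step, so 2, 4, 8, 16, 32 → 64.
For the third component, ×3 each step: -3, -9, -27, -81, -243 → -729.
Fourth component — alternating steps +1, +2, +1, +2, …: 34, 35, 37, 38, 40 → 41.
Putting it together: (-36 : 64 : -729 : 41).

(-36 : 64 : -729 : 41)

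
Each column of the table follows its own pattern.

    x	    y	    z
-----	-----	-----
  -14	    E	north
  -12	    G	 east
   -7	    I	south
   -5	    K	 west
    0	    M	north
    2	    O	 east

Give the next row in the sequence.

Column x: alternating steps +2, +5, +2, +5, …, so -14, -12, -7, -5, 0, 2 → 7.
Column y — letters move forward 2 places in the alphabet: E, G, I, K, M, O → Q.
Column z: repeats north → east → south → west, so north, east, south, west, north, east → south.
Combining the parts gives 7  Q  south.

7  Q  south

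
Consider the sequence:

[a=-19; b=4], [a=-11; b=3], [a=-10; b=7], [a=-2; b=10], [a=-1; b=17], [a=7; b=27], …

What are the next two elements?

[a=8; b=44], [a=16; b=71]

A: alternating steps +8, +1, +8, +1, …; -19, -11, -10, -2, -1, 7 → 8 → 16.
For the b, each term is the sum of the two before it: 4, 3, 7, 10, 17, 27 → 44 → 71.
So the next two elements are [a=8; b=44] and [a=16; b=71].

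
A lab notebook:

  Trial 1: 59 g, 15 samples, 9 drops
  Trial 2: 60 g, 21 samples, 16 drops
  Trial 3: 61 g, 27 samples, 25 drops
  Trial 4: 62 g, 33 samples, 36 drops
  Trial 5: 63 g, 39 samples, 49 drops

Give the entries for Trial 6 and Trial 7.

G: +1 each step, so 59, 60, 61, 62, 63 → 64 → 65.
For the samples, +6 each step: 15, 21, 27, 33, 39 → 45 → 51.
Drops — perfect squares: 3², 4², 5², …: 9, 16, 25, 36, 49 → 64 → 81.
Putting the parts together: 64 g, 45 samples, 64 drops and then 65 g, 51 samples, 81 drops.

64 g, 45 samples, 64 drops; 65 g, 51 samples, 81 drops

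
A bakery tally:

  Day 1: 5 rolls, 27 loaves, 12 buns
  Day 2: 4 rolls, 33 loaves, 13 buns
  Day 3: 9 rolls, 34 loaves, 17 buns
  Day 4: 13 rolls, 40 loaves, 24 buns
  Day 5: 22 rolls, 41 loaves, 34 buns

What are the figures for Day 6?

35 rolls, 47 loaves, 47 buns

Rolls goes 5, 4, 9, 13, 22 → 35 (each term is the sum of the two before it).
Loaves goes 27, 33, 34, 40, 41 → 47 (alternating steps +6, +1, +6, +1, …).
Buns: differences are 1, 4, 7, … (increasing by 3 each time); 12, 13, 17, 24, 34 → 47.
So the next row is 35 rolls, 47 loaves, 47 buns.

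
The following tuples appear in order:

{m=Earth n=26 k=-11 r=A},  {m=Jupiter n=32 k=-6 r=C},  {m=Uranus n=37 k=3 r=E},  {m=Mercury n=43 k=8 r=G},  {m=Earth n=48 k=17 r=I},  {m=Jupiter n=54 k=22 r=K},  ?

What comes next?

{m=Uranus n=59 k=31 r=M}

For the m, repeats Earth → Jupiter → Uranus → Mercury: Earth, Jupiter, Uranus, Mercury, Earth, Jupiter → Uranus.
N goes 26, 32, 37, 43, 48, 54 → 59 (alternating steps +6, +5, +6, +5, …).
K goes -11, -6, 3, 8, 17, 22 → 31 (alternating steps +5, +9, +5, +9, …).
R goes A, C, E, G, I, K → M (letters move forward 2 places in the alphabet).
So the next tuple is {m=Uranus n=59 k=31 r=M}.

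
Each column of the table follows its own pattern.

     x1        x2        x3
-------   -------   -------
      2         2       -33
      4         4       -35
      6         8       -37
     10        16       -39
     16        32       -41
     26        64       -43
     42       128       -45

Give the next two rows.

Column x1 — each term is the sum of the two before it: 2, 4, 6, 10, 16, 26, 42 → 68 → 110.
Column x2 goes 2, 4, 8, 16, 32, 64, 128 → 256 → 512 (×2 each step).
Column x3: -33, -35, -37, -39, -41, -43, -45 → -47 → -49 (−2 each step).
Putting the parts together: 68  256  -47 and then 110  512  -49.

68  256  -47; 110  512  -49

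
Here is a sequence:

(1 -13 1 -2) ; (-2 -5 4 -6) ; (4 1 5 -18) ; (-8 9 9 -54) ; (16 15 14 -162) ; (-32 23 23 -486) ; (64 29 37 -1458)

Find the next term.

First component — ×(-2) each step: 1, -2, 4, -8, 16, -32, 64 → -128.
Second component: -13, -5, 1, 9, 15, 23, 29 → 37 (alternating steps +8, +6, +8, +6, …).
For the third component, each term is the sum of the two before it: 1, 4, 5, 9, 14, 23, 37 → 60.
Fourth component: -2, -6, -18, -54, -162, -486, -1458 → -4374 (×3 each step).
So the next term is (-128 37 60 -4374).

(-128 37 60 -4374)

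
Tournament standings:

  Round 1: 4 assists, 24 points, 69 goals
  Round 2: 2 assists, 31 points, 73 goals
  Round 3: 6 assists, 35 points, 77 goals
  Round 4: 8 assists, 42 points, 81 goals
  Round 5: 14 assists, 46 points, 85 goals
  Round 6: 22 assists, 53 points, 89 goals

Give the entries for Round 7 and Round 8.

For the assists, each term is the sum of the two before it: 4, 2, 6, 8, 14, 22 → 36 → 58.
Points goes 24, 31, 35, 42, 46, 53 → 57 → 64 (alternating steps +7, +4, +7, +4, …).
For the goals, +4 each step: 69, 73, 77, 81, 85, 89 → 93 → 97.
Putting the parts together: 36 assists, 57 points, 93 goals and then 58 assists, 64 points, 97 goals.

36 assists, 57 points, 93 goals; 58 assists, 64 points, 97 goals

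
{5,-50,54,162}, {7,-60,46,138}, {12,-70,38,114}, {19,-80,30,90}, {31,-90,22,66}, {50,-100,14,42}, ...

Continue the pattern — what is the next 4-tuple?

{81,-110,6,18}

First entry goes 5, 7, 12, 19, 31, 50 → 81 (each term is the sum of the two before it).
Second entry — −10 each step: -50, -60, -70, -80, -90, -100 → -110.
Third entry: −8 each step, so 54, 46, 38, 30, 22, 14 → 6.
For the fourth entry, always 3 × the third entry: 162, 138, 114, 90, 66, 42 → 18.
Putting it together: {81,-110,6,18}.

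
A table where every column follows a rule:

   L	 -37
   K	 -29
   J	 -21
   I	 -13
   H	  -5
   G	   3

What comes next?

Letter: letters move back 1 place in the alphabet; L, K, J, I, H, G → F.
Second component: +8 each step; -37, -29, -21, -13, -5, 3 → 11.
So the next row is F  11.

F  11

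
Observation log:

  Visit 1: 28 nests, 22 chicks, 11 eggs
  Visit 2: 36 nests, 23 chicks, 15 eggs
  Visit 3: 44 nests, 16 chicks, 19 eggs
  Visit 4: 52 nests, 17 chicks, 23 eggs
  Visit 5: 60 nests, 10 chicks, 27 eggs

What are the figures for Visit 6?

68 nests, 11 chicks, 31 eggs

Nests — +8 each step: 28, 36, 44, 52, 60 → 68.
Chicks — alternating steps +1, −7, +1, −7, …: 22, 23, 16, 17, 10 → 11.
Eggs: +4 each step, so 11, 15, 19, 23, 27 → 31.
Combining the parts gives 68 nests, 11 chicks, 31 eggs.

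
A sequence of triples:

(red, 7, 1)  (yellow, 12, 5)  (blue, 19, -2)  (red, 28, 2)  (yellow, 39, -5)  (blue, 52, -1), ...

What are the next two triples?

Colour — repeats red → yellow → blue: red, yellow, blue, red, yellow, blue → red → yellow.
Second value: differences are 5, 7, 9, … (increasing by 2 each time); 7, 12, 19, 28, 39, 52 → 67 → 84.
Third value: alternating steps +4, −7, +4, −7, …; 1, 5, -2, 2, -5, -1 → -8 → -4.
Putting the parts together: (red, 67, -8) and then (yellow, 84, -4).

(red, 67, -8), (yellow, 84, -4)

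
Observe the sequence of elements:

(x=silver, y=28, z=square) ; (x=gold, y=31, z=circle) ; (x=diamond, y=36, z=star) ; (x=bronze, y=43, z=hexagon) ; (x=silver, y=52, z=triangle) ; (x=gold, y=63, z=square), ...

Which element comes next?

(x=diamond, y=76, z=circle)

X — repeats silver → gold → diamond → bronze: silver, gold, diamond, bronze, silver, gold → diamond.
Y: differences are 3, 5, 7, … (increasing by 2 each time), so 28, 31, 36, 43, 52, 63 → 76.
Z — repeats square → circle → star → hexagon → triangle: square, circle, star, hexagon, triangle, square → circle.
Combining the parts gives (x=diamond, y=76, z=circle).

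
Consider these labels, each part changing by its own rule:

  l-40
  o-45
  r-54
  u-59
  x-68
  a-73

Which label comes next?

d-82

Letter: letters move forward 3 places in the alphabet, wrapping Z→A; l, o, r, u, x, a → d.
Second component: alternating steps +5, +9, +5, +9, …, so 40, 45, 54, 59, 68, 73 → 82.
Putting it together: d-82.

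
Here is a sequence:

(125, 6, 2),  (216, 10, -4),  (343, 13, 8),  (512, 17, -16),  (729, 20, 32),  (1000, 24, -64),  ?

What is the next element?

(1331, 27, 128)

For the first component, perfect cubes: 5³, 6³, 7³, …: 125, 216, 343, 512, 729, 1000 → 1331.
Second component: 6, 10, 13, 17, 20, 24 → 27 (alternating steps +4, +3, +4, +3, …).
For the third component, ×(-2) each step: 2, -4, 8, -16, 32, -64 → 128.
Combining the parts gives (1331, 27, 128).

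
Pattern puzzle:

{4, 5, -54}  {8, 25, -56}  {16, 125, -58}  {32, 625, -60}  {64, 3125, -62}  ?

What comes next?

First component: ×2 each step; 4, 8, 16, 32, 64 → 128.
Second component goes 5, 25, 125, 625, 3125 → 15625 (×5 each step).
For the third component, −2 each step: -54, -56, -58, -60, -62 → -64.
So the next term is {128, 15625, -64}.

{128, 15625, -64}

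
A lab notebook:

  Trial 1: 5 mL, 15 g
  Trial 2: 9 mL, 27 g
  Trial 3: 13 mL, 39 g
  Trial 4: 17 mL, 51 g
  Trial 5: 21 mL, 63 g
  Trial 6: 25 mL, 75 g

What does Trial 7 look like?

29 mL, 87 g

ML: 5, 9, 13, 17, 21, 25 → 29 (+4 each step).
G — always 3 × the mL: 15, 27, 39, 51, 63, 75 → 87.
Combining the parts gives 29 mL, 87 g.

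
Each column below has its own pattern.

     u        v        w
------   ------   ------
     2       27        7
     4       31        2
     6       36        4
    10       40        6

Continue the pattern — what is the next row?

16  45  10

Column u: 2, 4, 6, 10 → 16 (each term is the sum of the two before it).
Column v — alternating steps +4, +5, +4, +5, …: 27, 31, 36, 40 → 45.
Column w: 7, 2, 4, 6 → 10 (always the previous value of the column u).
Putting it together: 16  45  10.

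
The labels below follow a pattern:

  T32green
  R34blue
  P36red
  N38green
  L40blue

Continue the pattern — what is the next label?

J42red

Letter goes T, R, P, N, L → J (letters move back 2 places in the alphabet).
Second component — +2 each step: 32, 34, 36, 38, 40 → 42.
Colour — repeats green → blue → red: green, blue, red, green, blue → red.
So the next label is J42red.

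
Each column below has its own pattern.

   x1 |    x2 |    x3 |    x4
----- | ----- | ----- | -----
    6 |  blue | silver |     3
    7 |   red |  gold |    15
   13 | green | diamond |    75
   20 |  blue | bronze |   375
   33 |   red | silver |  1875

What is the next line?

Column x1 — each term is the sum of the two before it: 6, 7, 13, 20, 33 → 53.
Column x2 goes blue, red, green, blue, red → green (repeats blue → red → green).
Column x3: repeats silver → gold → diamond → bronze, so silver, gold, diamond, bronze, silver → gold.
Column x4: ×5 each step, so 3, 15, 75, 375, 1875 → 9375.
So the next line is 53  green  gold  9375.

53  green  gold  9375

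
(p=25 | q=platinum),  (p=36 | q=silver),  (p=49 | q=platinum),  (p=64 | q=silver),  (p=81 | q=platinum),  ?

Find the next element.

(p=100 | q=silver)

P: 25, 36, 49, 64, 81 → 100 (perfect squares: 5², 6², 7², …).
Q — alternates platinum ↔ silver: platinum, silver, platinum, silver, platinum → silver.
Combining the parts gives (p=100 | q=silver).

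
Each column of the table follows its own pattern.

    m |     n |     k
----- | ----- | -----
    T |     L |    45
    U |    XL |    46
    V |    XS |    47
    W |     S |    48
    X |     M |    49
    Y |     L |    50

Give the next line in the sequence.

Column m: T, U, V, W, X, Y → Z (letters move forward 1 place in the alphabet).
Column n goes L, XL, XS, S, M, L → XL (repeats L → XL → XS → S → M).
Column k — +1 each step: 45, 46, 47, 48, 49, 50 → 51.
Combining the parts gives Z  XL  51.

Z  XL  51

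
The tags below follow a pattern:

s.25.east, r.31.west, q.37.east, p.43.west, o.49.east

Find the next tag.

Letter: s, r, q, p, o → n (letters move back 1 place in the alphabet).
Second component: +6 each step, so 25, 31, 37, 43, 49 → 55.
Direction — alternates east ↔ west: east, west, east, west, east → west.
Putting it together: n.55.west.

n.55.west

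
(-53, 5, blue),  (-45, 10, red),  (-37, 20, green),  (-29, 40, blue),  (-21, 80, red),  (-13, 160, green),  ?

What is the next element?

(-5, 320, blue)

First part: +8 each step, so -53, -45, -37, -29, -21, -13 → -5.
Second part goes 5, 10, 20, 40, 80, 160 → 320 (×2 each step).
For the colour, repeats blue → red → green: blue, red, green, blue, red, green → blue.
Combining the parts gives (-5, 320, blue).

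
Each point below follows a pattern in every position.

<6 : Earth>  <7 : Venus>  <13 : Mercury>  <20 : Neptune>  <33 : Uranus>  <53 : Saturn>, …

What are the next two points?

First entry: 6, 7, 13, 20, 33, 53 → 86 → 139 (each term is the sum of the two before it).
Planet goes Earth, Venus, Mercury, Neptune, Uranus, Saturn → Jupiter → Mars (runs backward through the planets Mercury→Neptune).
Putting the parts together: <86 : Jupiter> and then <139 : Mars>.

<86 : Jupiter>, <139 : Mars>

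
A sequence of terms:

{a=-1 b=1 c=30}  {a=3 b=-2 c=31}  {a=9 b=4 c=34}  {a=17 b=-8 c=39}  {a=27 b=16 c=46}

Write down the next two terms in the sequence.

{a=39 b=-32 c=55}, {a=53 b=64 c=66}

A: differences are 4, 6, 8, … (increasing by 2 each time), so -1, 3, 9, 17, 27 → 39 → 53.
B: ×(-2) each step; 1, -2, 4, -8, 16 → -32 → 64.
C — differences are 1, 3, 5, … (increasing by 2 each time): 30, 31, 34, 39, 46 → 55 → 66.
Putting the parts together: {a=39 b=-32 c=55} and then {a=53 b=64 c=66}.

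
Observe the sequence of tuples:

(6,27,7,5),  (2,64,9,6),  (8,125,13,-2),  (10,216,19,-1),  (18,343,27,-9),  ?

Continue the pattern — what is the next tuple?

For the first component, each term is the sum of the two before it: 6, 2, 8, 10, 18 → 28.
Second component: 27, 64, 125, 216, 343 → 512 (perfect cubes: 3³, 4³, 5³, …).
Third component: 7, 9, 13, 19, 27 → 37 (differences are 2, 4, 6, … (increasing by 2 each time)).
Fourth component — alternating steps +1, −8, +1, −8, …: 5, 6, -2, -1, -9 → -8.
So the next tuple is (28,512,37,-8).

(28,512,37,-8)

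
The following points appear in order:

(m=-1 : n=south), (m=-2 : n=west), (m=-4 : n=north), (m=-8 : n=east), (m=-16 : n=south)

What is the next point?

(m=-32 : n=west)

For the m, ×2 each step: -1, -2, -4, -8, -16 → -32.
N — repeats south → west → north → east: south, west, north, east, south → west.
Putting it together: (m=-32 : n=west).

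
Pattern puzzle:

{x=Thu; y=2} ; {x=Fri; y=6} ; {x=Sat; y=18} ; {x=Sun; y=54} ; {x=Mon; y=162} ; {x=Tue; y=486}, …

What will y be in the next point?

1458

For the y, ×3 each step: 2, 6, 18, 54, 162, 486 → 1458.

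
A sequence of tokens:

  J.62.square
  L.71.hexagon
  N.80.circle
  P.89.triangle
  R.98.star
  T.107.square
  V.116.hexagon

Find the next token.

X.125.circle

For the letter, letters move forward 2 places in the alphabet: J, L, N, P, R, T, V → X.
Second component: 62, 71, 80, 89, 98, 107, 116 → 125 (+9 each step).
For the shape, repeats square → hexagon → circle → triangle → star: square, hexagon, circle, triangle, star, square, hexagon → circle.
Putting it together: X.125.circle.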